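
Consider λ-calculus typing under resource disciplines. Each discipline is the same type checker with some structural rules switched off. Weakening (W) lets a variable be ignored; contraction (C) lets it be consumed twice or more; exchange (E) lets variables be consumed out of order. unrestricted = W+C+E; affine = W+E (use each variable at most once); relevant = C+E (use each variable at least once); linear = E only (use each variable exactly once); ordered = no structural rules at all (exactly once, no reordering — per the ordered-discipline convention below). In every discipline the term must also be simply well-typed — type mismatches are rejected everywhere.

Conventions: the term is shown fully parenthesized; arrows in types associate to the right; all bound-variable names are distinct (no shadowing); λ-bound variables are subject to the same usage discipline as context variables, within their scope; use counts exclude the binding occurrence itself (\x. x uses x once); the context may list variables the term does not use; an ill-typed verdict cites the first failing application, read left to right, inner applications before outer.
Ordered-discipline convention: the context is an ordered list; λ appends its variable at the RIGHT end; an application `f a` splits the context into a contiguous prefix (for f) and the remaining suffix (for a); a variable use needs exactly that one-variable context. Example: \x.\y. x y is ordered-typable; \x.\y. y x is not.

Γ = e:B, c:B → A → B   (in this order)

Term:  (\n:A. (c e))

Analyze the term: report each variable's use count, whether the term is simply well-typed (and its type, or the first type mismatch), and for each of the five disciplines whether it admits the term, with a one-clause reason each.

usage: e=1; c=1; n [bound]=0
use order (left to right): c, e
typing: the term checks, with type A → A → B
ordered: ✗ — n left unused
linear: ✗ — n left unused
affine: ✓ — none of e, c, n used more than once
relevant: ✗ — n left unused
unrestricted: ✓ — typability at A → A → B is all that's needed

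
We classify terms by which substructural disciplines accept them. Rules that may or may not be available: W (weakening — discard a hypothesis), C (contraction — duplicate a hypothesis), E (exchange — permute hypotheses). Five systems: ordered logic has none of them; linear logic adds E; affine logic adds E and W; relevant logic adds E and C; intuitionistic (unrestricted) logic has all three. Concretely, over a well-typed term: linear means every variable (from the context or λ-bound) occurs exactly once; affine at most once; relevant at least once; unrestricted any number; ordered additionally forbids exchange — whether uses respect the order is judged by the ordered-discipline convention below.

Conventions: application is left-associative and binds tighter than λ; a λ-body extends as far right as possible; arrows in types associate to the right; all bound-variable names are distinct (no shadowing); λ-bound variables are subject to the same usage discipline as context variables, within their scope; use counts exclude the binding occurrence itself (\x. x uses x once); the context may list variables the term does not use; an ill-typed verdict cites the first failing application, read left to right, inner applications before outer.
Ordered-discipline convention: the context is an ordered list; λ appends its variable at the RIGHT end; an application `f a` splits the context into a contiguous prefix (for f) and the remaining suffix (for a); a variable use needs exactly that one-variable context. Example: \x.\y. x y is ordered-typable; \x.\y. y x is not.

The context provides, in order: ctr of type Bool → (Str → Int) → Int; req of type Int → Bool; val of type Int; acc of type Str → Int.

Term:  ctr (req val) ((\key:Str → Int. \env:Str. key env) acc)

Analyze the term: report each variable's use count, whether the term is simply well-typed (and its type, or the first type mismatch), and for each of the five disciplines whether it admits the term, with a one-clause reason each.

variable uses: ctr: 1×, req: 1×, val: 1×, acc: 1×, key [bound]: 1×, env [bound]: 1×
uses in reading order: ctr, req, val, key, env, acc
typing: the term checks, with type Int
ordered: ✓ — ctr, req, val, acc, key, env once each; derivable with no W/C/E
linear: ✓ — single use per variable (ctr, req, val, acc, key, env)
affine: ✓ — ctr, req, val, acc, key, env: no repeats, contraction unneeded
relevant: ✓ — none of ctr, req, val, acc, key, env goes unused
unrestricted: ✓ — simply typable at Int; W, C, E all held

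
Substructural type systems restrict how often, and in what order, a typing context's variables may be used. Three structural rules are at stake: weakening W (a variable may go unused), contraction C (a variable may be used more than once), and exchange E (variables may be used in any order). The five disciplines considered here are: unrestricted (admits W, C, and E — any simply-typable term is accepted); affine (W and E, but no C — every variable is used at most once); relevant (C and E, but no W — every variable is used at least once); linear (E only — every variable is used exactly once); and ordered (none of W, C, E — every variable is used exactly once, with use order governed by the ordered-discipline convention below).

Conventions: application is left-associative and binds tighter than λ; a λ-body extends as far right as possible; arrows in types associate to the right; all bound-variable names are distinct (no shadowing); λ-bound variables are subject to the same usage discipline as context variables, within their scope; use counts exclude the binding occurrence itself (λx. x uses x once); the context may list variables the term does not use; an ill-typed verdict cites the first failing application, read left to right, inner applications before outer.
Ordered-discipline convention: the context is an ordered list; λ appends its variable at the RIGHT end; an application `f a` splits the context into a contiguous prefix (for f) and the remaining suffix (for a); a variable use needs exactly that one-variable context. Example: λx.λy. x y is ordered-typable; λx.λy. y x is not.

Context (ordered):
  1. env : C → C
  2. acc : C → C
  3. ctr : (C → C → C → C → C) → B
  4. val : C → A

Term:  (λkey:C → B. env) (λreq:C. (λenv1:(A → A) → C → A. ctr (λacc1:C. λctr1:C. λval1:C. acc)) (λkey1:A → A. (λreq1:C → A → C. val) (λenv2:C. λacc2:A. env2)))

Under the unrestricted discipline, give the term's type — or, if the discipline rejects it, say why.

term : C → C
use counts: env=1, acc=1, ctr=1, val=1, key (λ-bound)=0, req (λ-bound)=0, env1 (λ-bound)=0, acc1 (λ-bound)=0, ctr1 (λ-bound)=0, val1 (λ-bound)=0, key1 (λ-bound)=0, req1 (λ-bound)=0, env2 (λ-bound)=1, acc2 (λ-bound)=0
use order (left to right): env, ctr, acc, val, env2
typing: the term checks, with type C → C
across the five disciplines: ordered ✗, linear ✗, affine ✓, relevant ✗, unrestricted ✓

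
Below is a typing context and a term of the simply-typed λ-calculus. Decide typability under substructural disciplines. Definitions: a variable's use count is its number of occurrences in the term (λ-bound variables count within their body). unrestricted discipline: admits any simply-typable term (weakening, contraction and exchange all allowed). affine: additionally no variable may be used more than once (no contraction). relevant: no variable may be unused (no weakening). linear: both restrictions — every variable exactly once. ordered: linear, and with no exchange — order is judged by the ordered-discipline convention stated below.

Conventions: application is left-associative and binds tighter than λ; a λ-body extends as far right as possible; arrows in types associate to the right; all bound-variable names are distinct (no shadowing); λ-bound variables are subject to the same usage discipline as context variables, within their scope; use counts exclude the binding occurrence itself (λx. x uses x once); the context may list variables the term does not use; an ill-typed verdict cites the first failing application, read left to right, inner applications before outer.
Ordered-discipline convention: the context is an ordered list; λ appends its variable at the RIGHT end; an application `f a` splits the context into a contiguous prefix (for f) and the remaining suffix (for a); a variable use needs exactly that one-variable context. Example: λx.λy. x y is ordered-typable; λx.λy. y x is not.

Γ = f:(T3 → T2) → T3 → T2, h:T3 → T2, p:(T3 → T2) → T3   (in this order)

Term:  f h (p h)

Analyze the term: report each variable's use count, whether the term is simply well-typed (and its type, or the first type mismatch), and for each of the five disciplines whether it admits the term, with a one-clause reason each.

counts: f=1; h=2; p=1
uses in reading order: f, h, p, h
typing: well-typed — term : T2
ordered: ✗, uses contraction: h ×2
linear: ✗, uses contraction: h ×2
affine: ✗, uses contraction: h ×2
relevant: ✓, none of f, h, p goes unused
unrestricted: ✓, type-checks (T2) and nothing is barred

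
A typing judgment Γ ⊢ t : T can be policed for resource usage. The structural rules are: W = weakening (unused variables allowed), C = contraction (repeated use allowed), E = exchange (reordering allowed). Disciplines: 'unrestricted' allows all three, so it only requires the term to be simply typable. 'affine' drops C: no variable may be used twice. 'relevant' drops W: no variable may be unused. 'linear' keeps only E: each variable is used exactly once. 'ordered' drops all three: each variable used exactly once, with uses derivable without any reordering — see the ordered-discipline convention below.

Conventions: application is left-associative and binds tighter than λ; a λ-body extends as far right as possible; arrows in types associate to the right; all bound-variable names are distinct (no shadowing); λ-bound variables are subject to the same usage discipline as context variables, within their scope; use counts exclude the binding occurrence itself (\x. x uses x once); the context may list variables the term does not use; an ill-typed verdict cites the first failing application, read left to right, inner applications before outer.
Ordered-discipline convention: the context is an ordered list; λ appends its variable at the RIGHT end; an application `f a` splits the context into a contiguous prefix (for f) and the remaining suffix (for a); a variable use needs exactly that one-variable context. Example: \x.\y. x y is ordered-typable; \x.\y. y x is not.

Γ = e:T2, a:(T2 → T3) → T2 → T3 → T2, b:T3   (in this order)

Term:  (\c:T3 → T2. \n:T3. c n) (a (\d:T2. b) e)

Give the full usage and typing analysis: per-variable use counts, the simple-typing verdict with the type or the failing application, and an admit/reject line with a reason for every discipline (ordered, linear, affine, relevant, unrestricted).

variable uses: e: 1; a: 1; b: 1; c (bound): 1; n (bound): 1; d (bound): 0
left-to-right use order: c, n, a, b, e
typing: the term checks, with type T3 → T2
ordered ✗ (unused: d — weakening required)
linear ✗ (unused: d — weakening required)
affine ✓ (no duplicate uses among e, a, b, c, n, d)
relevant ✗ (unused: d — weakening required)
unrestricted ✓ (type-checks (T3 → T2) and nothing is barred)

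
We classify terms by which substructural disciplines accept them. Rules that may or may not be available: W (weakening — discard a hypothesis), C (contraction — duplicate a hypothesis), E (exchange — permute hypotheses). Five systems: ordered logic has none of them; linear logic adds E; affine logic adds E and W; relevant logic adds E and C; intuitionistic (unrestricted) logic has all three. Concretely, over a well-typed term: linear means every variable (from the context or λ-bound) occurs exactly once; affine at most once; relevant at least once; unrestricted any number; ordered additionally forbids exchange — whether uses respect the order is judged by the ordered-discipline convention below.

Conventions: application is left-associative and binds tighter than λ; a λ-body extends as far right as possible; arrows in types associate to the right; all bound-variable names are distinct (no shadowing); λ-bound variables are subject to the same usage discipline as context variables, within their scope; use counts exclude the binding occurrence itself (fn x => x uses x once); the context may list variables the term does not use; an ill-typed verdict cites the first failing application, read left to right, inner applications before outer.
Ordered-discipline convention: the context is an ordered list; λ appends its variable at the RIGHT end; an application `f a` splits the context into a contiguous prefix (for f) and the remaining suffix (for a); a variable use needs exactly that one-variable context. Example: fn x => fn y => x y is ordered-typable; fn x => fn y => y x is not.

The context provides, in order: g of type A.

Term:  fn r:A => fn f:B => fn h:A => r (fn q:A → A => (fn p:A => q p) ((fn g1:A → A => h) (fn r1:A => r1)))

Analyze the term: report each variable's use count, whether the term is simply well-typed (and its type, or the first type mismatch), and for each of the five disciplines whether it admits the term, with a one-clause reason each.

usage: g ×0; r (bound) ×1; f (bound) ×0; h (bound) ×1; q (bound) ×1; p (bound) ×1; g1 (bound) ×0; r1 (bound) ×1
order of uses: r, q, p, h, r1
typing: ill-typed: applying a non-function (A)
ordered: ✗ — a type mismatch blocks all five
linear: ✗ — the type mismatch rejects it
affine: ✗ — not simply typable
relevant: ✗ — fails simple typing
unrestricted: ✗ — a type mismatch blocks all five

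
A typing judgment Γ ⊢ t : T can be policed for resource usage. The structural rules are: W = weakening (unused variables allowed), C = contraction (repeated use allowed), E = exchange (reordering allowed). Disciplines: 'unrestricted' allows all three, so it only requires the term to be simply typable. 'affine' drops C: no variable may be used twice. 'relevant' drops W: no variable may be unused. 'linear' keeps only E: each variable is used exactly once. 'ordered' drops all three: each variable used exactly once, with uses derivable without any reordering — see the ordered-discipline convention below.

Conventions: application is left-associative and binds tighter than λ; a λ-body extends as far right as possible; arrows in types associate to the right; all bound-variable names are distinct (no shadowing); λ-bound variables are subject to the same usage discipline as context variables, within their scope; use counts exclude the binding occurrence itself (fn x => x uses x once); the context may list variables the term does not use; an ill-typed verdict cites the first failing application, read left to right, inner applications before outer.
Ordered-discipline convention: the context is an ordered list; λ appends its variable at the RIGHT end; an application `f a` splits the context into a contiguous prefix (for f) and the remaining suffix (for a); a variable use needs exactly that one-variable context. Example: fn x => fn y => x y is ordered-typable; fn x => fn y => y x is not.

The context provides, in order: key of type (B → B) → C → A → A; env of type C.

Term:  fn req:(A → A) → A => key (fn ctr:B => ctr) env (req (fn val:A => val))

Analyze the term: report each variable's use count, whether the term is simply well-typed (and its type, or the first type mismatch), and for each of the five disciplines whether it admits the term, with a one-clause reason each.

use counts: key ×1; env ×1; req (λ-bound) ×1; ctr (λ-bound) ×1; val (λ-bound) ×1
uses in reading order: key, ctr, env, req, val
typing: well-typed — term : ((A → A) → A) → A
ordered: ✓ — one use each (key, env, req, ctr, val); ordered split holds
linear: ✓ — key, env, req, ctr, val: one use apiece
affine: ✓ — key, env, req, ctr, val: no repeats, contraction unneeded
relevant: ✓ — every one of key, env, req, ctr, val appears
unrestricted: ✓ — typability at ((A → A) → A) → A is all that's needed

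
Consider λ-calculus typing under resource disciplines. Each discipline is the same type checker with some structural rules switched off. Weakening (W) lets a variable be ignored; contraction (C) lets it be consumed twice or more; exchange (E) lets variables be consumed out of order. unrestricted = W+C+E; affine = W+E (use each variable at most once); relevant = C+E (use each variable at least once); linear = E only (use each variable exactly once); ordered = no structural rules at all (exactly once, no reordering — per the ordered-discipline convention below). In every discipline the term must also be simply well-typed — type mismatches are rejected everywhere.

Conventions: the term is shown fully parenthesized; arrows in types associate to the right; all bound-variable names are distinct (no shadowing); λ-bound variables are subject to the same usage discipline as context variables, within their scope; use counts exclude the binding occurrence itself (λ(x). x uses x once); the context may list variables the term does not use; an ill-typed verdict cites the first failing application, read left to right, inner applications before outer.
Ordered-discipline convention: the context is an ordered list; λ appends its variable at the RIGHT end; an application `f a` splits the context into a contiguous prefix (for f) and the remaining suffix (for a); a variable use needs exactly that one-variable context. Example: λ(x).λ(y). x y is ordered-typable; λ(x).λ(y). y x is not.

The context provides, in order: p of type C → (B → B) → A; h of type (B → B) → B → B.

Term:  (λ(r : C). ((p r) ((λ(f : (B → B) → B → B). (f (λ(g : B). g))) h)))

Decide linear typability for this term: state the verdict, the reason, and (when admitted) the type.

yes — each of p, h, r, f, g used exactly once; term : C → A
variable uses: p ×1, h ×1, r (λ-bound) ×1, f (λ-bound) ×1, g (λ-bound) ×1
left-to-right use order: p, r, f, g, h
typing: the term checks, with type C → A
across the five disciplines: ordered ✗; linear ✓; affine ✓; relevant ✓; unrestricted ✓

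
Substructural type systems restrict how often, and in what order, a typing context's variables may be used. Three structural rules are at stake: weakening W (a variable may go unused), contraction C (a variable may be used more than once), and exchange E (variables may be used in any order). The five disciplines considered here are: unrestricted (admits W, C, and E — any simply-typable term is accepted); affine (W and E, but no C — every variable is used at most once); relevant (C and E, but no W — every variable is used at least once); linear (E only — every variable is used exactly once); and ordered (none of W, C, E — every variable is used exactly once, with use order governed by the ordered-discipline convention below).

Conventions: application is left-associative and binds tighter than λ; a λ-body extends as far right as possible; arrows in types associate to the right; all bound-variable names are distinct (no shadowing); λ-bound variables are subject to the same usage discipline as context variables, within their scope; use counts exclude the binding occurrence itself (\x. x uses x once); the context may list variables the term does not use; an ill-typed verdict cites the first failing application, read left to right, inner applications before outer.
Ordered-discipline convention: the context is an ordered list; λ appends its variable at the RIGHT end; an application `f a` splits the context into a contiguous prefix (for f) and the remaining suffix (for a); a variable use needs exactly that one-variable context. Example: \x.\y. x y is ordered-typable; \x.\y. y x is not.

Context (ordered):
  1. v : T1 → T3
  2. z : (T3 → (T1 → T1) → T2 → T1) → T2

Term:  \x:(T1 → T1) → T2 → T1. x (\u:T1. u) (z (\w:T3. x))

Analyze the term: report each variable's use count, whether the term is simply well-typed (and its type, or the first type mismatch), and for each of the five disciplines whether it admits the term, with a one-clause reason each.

use counts: v=0; z=1; x (bound)=2; u (bound)=1; w (bound)=0
uses in reading order: x, u, z, x
typing: the term checks, with type ((T1 → T1) → T2 → T1) → T1
ordered ✗ (uses contraction: x ×2; unused: v, w — weakening required)
linear ✗ (uses contraction: x ×2; unused: v, w — weakening required)
affine ✗ (uses contraction: x ×2)
relevant ✗ (unused: v, w — weakening required)
unrestricted ✓ (simply typable at ((T1 → T1) → T2 → T1) → T1; W, C, E all held)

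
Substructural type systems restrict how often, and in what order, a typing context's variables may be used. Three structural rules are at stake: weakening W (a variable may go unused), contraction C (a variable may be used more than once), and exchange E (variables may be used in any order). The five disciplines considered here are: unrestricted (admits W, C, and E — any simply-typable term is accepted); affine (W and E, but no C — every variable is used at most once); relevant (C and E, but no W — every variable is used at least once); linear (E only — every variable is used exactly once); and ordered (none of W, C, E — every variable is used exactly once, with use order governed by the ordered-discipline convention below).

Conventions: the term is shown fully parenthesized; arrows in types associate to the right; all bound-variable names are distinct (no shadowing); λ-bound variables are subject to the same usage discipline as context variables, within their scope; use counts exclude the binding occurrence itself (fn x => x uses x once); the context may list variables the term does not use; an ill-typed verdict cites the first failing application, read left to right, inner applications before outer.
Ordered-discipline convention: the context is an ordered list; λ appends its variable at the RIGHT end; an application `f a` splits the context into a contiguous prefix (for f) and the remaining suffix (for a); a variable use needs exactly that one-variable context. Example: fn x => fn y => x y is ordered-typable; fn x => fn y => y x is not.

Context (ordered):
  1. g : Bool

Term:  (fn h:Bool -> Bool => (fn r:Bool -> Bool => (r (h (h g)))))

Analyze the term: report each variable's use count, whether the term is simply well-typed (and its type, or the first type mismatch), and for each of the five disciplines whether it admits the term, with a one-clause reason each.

counts: g: 1×; h (λ-bound): 2×; r (λ-bound): 1×
use order (left to right): r, h, h, g
typing: ✓ — (Bool -> Bool) -> (Bool -> Bool) -> Bool
ordered: ✗, repeated use of h ×2
linear: ✗, repeated use of h ×2
affine: ✗, repeated use of h ×2
relevant: ✓, g, h, r: all used, weakening unneeded
unrestricted: ✓, typability at (Bool -> Bool) -> (Bool -> Bool) -> Bool is all that's needed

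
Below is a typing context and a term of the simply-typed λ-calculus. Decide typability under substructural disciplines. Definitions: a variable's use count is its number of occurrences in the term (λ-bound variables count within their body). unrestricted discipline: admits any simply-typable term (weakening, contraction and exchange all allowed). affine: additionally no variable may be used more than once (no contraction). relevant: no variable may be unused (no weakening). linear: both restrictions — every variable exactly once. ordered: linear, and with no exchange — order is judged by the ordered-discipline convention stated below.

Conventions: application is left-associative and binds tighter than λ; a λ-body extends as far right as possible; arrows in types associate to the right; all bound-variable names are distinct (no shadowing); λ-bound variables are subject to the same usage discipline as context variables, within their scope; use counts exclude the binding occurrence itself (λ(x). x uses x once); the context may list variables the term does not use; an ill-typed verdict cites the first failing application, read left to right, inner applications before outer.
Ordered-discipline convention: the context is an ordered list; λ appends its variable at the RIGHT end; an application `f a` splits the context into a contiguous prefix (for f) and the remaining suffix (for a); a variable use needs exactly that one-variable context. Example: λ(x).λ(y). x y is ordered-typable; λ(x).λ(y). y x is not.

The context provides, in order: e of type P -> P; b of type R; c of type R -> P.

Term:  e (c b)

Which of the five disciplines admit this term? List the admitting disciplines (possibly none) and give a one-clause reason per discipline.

admitting disciplines: linear, affine, relevant, unrestricted
usage: e=1; b=1; c=1
uses in reading order: e, c, b
typing: the term checks, with type P
ordered: ✗, no ordered split (uses run e, c, b)
linear: ✓, single use per variable (e, b, c)
affine: ✓, e, b, c: no repeats, contraction unneeded
relevant: ✓, none of e, b, c goes unused
unrestricted: ✓, well-typed at P; no restrictions here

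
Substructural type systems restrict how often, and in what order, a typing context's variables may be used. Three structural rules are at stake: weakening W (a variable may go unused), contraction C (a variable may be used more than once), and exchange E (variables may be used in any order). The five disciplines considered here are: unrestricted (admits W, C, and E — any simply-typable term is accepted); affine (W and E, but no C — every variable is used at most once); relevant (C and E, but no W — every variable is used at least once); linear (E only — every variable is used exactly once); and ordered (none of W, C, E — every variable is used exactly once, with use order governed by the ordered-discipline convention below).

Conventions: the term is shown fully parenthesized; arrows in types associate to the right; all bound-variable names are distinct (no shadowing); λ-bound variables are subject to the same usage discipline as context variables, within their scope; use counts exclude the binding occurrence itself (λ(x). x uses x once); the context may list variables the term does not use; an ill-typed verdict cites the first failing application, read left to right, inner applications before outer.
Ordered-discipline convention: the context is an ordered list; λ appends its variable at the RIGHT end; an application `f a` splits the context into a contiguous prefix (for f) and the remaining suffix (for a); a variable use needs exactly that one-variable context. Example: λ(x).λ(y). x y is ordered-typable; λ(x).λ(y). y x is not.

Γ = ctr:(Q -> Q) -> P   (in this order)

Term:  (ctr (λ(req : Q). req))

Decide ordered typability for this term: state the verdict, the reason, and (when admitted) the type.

yes — ctr, req once each; derivable with no W/C/E; term : P
variable uses: ctr: 1, req (bound): 1
use order (left to right): ctr, req
typing: well-typed — term : P
all disciplines: ordered ✓, linear ✓, affine ✓, relevant ✓, unrestricted ✓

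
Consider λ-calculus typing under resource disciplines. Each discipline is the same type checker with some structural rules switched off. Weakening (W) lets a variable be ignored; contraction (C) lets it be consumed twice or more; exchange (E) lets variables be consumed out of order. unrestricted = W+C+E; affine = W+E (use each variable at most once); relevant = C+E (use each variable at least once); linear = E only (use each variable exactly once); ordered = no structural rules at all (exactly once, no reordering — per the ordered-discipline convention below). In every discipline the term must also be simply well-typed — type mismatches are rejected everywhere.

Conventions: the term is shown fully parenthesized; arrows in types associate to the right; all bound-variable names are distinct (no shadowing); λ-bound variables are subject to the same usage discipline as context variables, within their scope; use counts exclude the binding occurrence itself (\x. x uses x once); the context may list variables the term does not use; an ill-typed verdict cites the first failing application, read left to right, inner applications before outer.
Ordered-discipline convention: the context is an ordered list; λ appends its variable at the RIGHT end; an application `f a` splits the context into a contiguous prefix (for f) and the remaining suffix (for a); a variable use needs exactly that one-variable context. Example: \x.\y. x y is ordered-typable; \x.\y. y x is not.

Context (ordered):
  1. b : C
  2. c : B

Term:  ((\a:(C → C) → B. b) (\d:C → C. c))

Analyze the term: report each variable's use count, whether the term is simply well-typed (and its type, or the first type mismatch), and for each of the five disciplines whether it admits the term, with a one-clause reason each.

usage: b: 1×, c: 1×, a [bound]: 0×, d [bound]: 0×
order of uses: b, c
typing: the term checks, with type C
ordered ✗ (a, d left unused)
linear ✗ (a, d left unused)
affine ✓ (b, c, a, d: no repeats, contraction unneeded)
relevant ✗ (a, d left unused)
unrestricted ✓ (typability at C is all that's needed)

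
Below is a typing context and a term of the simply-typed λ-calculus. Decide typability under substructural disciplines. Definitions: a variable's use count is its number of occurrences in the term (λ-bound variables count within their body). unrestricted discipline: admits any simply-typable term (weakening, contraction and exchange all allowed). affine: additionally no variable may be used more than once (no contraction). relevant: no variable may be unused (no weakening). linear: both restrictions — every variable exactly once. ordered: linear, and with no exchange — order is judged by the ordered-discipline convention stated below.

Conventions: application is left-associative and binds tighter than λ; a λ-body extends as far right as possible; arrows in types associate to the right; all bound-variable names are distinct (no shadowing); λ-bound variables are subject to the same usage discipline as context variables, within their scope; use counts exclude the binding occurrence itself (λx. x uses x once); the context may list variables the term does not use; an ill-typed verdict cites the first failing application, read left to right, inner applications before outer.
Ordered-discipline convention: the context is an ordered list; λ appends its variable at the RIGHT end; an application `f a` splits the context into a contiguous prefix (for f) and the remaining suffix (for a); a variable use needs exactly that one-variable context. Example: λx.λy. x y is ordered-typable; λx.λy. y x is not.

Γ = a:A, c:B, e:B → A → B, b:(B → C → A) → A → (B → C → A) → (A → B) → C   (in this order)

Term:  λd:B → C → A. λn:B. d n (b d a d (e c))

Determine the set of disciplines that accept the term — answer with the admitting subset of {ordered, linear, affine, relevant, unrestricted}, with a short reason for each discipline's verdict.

admitted in: relevant, unrestricted
variable uses: a=1, c=1, e=1, b=1, d [bound]=3, n [bound]=1
order of uses: d, n, b, d, a, d, e, c
typing: the term checks, with type (B → C → A) → B → A
ordered: ✗, repeated use of d ×3
linear: ✗, repeated use of d ×3
affine: ✗, repeated use of d ×3
relevant: ✓, every one of a, c, e, b, d, n appears
unrestricted: ✓, well-typed at (B → C → A) → B → A; no restrictions here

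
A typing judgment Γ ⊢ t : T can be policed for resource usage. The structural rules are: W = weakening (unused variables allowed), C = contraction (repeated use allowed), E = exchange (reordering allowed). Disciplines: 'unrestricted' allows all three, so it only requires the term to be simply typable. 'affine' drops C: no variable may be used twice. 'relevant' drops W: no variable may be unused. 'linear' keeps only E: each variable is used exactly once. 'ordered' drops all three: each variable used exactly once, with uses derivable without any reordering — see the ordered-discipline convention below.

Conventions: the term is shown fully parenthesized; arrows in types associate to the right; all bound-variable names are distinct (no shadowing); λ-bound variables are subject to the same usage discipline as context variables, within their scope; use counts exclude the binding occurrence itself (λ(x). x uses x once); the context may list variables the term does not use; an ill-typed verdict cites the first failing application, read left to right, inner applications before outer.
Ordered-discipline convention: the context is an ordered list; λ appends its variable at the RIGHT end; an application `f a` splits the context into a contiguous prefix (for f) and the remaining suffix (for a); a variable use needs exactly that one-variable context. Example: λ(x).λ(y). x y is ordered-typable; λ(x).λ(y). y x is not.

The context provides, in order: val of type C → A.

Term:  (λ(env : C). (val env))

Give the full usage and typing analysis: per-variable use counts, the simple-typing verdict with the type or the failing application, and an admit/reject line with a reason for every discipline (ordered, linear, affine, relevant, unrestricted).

variable uses: val ×1; env (bound) ×1
uses in reading order: val, env
typing: well-typed — term : C → A
ordered: ✓ — val, env once each; derivable with no W/C/E
linear: ✓ — exactly-once usage across val, env
affine: ✓ — none of val, env used more than once
relevant: ✓ — at least one use each (val, env)
unrestricted: ✓ — simply typable at C → A; W, C, E all held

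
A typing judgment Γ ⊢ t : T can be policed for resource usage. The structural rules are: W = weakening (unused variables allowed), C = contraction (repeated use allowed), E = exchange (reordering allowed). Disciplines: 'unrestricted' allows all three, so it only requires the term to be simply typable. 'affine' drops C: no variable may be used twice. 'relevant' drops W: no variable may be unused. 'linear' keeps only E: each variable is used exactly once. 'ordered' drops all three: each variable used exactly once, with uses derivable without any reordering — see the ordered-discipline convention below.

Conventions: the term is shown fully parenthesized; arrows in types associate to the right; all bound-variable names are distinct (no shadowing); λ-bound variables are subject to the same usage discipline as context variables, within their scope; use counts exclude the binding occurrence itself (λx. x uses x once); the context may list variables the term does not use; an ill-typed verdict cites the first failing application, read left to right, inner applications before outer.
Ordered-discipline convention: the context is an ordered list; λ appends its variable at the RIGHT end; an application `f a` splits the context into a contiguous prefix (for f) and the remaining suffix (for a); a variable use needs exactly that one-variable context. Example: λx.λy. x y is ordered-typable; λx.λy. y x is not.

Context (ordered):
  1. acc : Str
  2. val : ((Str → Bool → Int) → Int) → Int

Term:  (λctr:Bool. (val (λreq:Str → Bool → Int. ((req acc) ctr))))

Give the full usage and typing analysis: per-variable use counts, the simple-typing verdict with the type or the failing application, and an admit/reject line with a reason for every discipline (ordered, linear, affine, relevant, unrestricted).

usage: acc ×1, val ×1, ctr [bound] ×1, req [bound] ×1
uses in reading order: val, req, acc, ctr
typing: well-typed — term : Bool → Int
ordered: ✗ — use order val, req, acc, ctr needs exchange
linear: ✓ — acc, val, ctr, req: one use apiece
affine: ✓ — none of acc, val, ctr, req used more than once
relevant: ✓ — at least one use each (acc, val, ctr, req)
unrestricted: ✓ — simply typable at Bool → Int; W, C, E all held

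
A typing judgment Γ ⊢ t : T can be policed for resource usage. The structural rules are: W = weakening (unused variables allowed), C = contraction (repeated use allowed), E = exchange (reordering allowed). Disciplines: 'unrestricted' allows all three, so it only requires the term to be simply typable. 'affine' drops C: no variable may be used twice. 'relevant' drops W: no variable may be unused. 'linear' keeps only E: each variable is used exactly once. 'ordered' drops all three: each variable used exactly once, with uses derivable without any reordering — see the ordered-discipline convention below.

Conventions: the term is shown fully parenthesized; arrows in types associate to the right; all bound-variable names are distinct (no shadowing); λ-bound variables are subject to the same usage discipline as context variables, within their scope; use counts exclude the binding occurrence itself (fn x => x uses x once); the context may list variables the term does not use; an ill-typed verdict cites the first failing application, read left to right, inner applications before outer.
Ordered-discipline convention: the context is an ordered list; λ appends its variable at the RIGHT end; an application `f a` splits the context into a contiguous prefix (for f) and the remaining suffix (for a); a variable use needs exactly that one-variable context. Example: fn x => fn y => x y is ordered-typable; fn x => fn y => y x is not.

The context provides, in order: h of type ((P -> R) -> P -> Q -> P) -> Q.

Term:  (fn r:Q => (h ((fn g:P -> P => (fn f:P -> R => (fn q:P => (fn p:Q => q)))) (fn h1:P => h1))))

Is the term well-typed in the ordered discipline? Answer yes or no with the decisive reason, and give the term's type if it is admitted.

no — needs weakening: r, g, f, p unused
variable uses: h=1; r [bound]=0; g [bound]=0; f [bound]=0; q [bound]=1; p [bound]=0; h1 [bound]=1
uses in reading order: h, q, h1
typing: ✓ — Q -> Q
across the five disciplines: ordered ✗; linear ✗; affine ✓; relevant ✗; unrestricted ✓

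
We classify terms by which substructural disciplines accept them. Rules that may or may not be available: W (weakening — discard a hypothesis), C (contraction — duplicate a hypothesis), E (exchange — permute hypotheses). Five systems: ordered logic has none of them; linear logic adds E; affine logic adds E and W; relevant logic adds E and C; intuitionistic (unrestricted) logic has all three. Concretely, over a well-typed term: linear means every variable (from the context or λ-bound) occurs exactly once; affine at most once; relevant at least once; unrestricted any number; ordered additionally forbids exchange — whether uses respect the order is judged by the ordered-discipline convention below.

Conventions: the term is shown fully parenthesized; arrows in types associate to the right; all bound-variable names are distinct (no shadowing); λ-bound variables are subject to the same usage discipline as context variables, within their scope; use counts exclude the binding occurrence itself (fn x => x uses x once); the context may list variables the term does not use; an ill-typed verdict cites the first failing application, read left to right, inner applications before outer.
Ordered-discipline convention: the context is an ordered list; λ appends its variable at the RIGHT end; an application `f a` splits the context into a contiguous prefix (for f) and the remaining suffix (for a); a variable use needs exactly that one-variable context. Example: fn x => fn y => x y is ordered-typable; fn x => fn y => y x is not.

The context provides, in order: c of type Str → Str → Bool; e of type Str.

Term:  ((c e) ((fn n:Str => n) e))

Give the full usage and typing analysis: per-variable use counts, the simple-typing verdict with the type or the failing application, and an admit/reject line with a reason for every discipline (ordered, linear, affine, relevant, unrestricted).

use counts: c=1, e=2, n (bound)=1
order of uses: c, e, n, e
typing: the term checks, with type Bool
ordered: ✗ — needs contraction — e ×2
linear: ✗ — needs contraction — e ×2
affine: ✗ — needs contraction — e ×2
relevant: ✓ — none of c, e, n goes unused
unrestricted: ✓ — well-typed at Bool; no restrictions here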